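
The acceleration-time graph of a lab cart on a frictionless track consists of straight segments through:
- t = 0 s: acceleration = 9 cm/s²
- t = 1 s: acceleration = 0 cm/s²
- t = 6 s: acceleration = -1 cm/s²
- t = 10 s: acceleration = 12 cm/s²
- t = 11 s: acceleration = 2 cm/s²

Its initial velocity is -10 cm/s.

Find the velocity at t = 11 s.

Δv equals the area under the a-t graph; then v = v₀ + Δv.
0–1 s: ½(9 + 0)(1) = 4.5 cm/s
1–6 s: ½(0 + -1)(5) = -2.5 cm/s
6–10 s: ½(-1 + 12)(4) = 22 cm/s
10–11 s: ½(12 + 2)(1) = 7 cm/s
Δv = 31 cm/s, so v(11) = -10 + (31) = 21 cm/s.

21 cm/s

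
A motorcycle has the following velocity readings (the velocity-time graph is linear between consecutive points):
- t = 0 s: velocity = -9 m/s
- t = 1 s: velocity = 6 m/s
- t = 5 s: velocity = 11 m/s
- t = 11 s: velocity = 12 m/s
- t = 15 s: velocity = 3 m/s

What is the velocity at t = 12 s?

9.75 m/s

On 11–15 s the graph is linear from 12 to 3 m/s: v(12) = 12 + (3 − 12)·(12 − 11)/(15 − 11) = 9.75 m/s.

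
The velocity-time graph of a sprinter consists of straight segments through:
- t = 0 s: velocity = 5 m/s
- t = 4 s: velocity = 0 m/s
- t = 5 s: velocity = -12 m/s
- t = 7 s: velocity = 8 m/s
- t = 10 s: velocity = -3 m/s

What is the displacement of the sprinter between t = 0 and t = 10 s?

Displacement is the signed area under the v-t curve.
0–4 s: ½(5 + 0)(4) = 10 m
4–5 s: ½(0 + -12)(1) = -6 m
5–7 s: ½(-12 + 8)(2) = -4 m
7–10 s: ½(8 + -3)(3) = 7.5 m
Net displacement = 7.5 m

7.5 m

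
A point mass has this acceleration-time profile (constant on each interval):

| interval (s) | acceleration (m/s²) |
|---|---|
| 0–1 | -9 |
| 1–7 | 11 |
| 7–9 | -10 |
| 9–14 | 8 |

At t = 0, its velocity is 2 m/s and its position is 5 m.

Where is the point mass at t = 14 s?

551.5 m

On each constant-a segment, Δv = aΔt and Δx = v₀Δt + ½aΔt²; chain segment to segment.
0–1 s: v starts 2 m/s; Δx = 2·1 + ½·-9·1² = -2.5 m; v ends -7 m/s.
1–7 s: v starts -7 m/s; Δx = -7·6 + ½·11·6² = 156 m; v ends 59 m/s.
7–9 s: v starts 59 m/s; Δx = 59·2 + ½·-10·2² = 98 m; v ends 39 m/s.
9–14 s: v starts 39 m/s; Δx = 39·5 + ½·8·5² = 295 m; v ends 79 m/s.
x(14) = 5 + Σ Δx = 551.5 m.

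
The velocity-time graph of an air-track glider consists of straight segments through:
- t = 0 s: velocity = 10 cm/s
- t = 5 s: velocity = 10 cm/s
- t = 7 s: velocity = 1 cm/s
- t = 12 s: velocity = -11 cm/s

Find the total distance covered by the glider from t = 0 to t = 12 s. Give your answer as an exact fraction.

1037/12 cm

Distance (not displacement) is the total path length: add the absolute areas under v-t.
0–5 s: |10| × 5 = 50 cm
5–7 s: |½(10 + 1)(2)| = 11 cm
7–12 s: v = 0 at t = 89/12 s; triangle areas 5/24 + 605/24 = 305/12 cm
Total distance = 1037/12 cm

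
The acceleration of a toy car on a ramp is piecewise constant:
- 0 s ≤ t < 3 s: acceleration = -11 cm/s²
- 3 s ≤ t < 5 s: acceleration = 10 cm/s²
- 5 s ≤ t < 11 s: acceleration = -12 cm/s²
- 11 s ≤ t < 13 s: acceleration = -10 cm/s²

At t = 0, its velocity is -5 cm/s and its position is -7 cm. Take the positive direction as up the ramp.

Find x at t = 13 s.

On each constant-a segment, Δv = aΔt and Δx = v₀Δt + ½aΔt²; chain segment to segment.
0–3 s: v starts -5 cm/s; Δx = -5·3 + ½·-11·3² = -64.5 cm; v ends -38 cm/s.
3–5 s: v starts -38 cm/s; Δx = -38·2 + ½·10·2² = -56 cm; v ends -18 cm/s.
5–11 s: v starts -18 cm/s; Δx = -18·6 + ½·-12·6² = -324 cm; v ends -90 cm/s.
11–13 s: v starts -90 cm/s; Δx = -90·2 + ½·-10·2² = -200 cm; v ends -110 cm/s.
x(13) = -7 + Σ Δx = -651.5 cm.

-651.5 cm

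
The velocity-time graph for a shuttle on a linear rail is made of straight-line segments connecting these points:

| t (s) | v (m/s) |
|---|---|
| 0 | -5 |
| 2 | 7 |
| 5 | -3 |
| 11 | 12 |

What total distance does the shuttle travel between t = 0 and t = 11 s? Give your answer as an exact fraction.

Total distance travelled is ∫|v| dt — sum the magnitudes of each area piece.
0–2 s: v = 0 at t = 5/6 s; triangle areas 25/12 + 49/12 = 37/6 m
2–5 s: v = 0 at t = 4.1 s; triangle areas 7.35 + 1.35 = 8.7 m
5–11 s: v = 0 at t = 6.2 s; triangle areas 1.8 + 28.8 = 30.6 m
Total distance = 682/15 m

682/15 m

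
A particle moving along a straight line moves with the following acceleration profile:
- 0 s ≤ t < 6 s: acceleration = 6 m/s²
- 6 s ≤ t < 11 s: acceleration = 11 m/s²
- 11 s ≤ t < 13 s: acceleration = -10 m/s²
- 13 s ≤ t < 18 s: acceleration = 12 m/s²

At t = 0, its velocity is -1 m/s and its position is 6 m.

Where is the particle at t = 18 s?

1080.5 m

On each constant-a segment, Δv = aΔt and Δx = v₀Δt + ½aΔt²; chain segment to segment.
0–6 s: v starts -1 m/s; Δx = -1·6 + ½·6·6² = 102 m; v ends 35 m/s.
6–11 s: v starts 35 m/s; Δx = 35·5 + ½·11·5² = 312.5 m; v ends 90 m/s.
11–13 s: v starts 90 m/s; Δx = 90·2 + ½·-10·2² = 160 m; v ends 70 m/s.
13–18 s: v starts 70 m/s; Δx = 70·5 + ½·12·5² = 500 m; v ends 130 m/s.
x(18) = 6 + Σ Δx = 1080.5 m.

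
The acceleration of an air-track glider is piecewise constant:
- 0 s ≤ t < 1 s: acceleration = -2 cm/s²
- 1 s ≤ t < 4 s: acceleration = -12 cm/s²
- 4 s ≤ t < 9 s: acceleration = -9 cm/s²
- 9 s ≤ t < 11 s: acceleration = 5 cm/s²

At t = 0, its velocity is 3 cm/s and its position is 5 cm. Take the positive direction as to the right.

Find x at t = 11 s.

-481.5 cm

On each constant-a segment, Δv = aΔt and Δx = v₀Δt + ½aΔt²; chain segment to segment.
0–1 s: v starts 3 cm/s; Δx = 3·1 + ½·-2·1² = 2 cm; v ends 1 cm/s.
1–4 s: v starts 1 cm/s; Δx = 1·3 + ½·-12·3² = -51 cm; v ends -35 cm/s.
4–9 s: v starts -35 cm/s; Δx = -35·5 + ½·-9·5² = -287.5 cm; v ends -80 cm/s.
9–11 s: v starts -80 cm/s; Δx = -80·2 + ½·5·2² = -150 cm; v ends -70 cm/s.
x(11) = 5 + Σ Δx = -481.5 cm.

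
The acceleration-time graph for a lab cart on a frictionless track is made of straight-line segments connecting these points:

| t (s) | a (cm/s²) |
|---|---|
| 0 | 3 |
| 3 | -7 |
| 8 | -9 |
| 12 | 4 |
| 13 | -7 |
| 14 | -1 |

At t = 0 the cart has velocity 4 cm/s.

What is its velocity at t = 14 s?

-57.5 cm/s

Δv equals the area under the a-t graph; then v = v₀ + Δv.
0–3 s: ½(3 + -7)(3) = -6 cm/s
3–8 s: ½(-7 + -9)(5) = -40 cm/s
8–12 s: ½(-9 + 4)(4) = -10 cm/s
12–13 s: ½(4 + -7)(1) = -1.5 cm/s
13–14 s: ½(-7 + -1)(1) = -4 cm/s
Δv = -61.5 cm/s, so v(14) = 4 + (-61.5) = -57.5 cm/s.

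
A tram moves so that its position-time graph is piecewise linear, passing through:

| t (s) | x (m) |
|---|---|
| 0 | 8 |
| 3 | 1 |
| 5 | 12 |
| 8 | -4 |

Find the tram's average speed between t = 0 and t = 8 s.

4.25 m/s

Average speed = (total path length)/(elapsed time); on a piecewise-linear x-t graph the path length is Σ|Δx|.
0–3 s: |Δx| = |1 − 8| = 7 m
3–5 s: |Δx| = |12 − 1| = 11 m
5–8 s: |Δx| = |-4 − 12| = 16 m
Total path = 34 m; average speed = 34/8 = 4.25 m/s.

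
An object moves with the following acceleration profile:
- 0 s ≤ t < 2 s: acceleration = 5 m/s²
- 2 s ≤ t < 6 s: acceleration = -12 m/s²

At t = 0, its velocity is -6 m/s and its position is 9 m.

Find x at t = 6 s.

-73 m

On each constant-a segment, Δv = aΔt and Δx = v₀Δt + ½aΔt²; chain segment to segment.
0–2 s: v starts -6 m/s; Δx = -6·2 + ½·5·2² = -2 m; v ends 4 m/s.
2–6 s: v starts 4 m/s; Δx = 4·4 + ½·-12·4² = -80 m; v ends -44 m/s.
x(6) = 9 + Σ Δx = -73 m.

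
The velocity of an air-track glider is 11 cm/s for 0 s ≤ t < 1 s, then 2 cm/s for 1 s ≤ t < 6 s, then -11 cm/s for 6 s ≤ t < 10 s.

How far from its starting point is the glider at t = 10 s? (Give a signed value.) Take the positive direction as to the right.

Net displacement equals the area under the velocity-time graph (areas below the axis count negative).
0–1 s: 11 × 1 = 11 cm
1–6 s: 2 × 5 = 10 cm
6–10 s: -11 × 4 = -44 cm
Net displacement = -23 cm

-23 cm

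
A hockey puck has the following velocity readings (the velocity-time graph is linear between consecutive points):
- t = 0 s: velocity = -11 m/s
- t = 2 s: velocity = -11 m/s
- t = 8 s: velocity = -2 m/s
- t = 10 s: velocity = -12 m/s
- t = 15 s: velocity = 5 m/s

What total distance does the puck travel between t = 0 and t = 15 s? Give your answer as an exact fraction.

Total distance travelled is ∫|v| dt — sum the magnitudes of each area piece.
0–2 s: |-11| × 2 = 22 m
2–8 s: |½(-11 + -2)(6)| = 39 m
8–10 s: |½(-2 + -12)(2)| = 14 m
10–15 s: v = 0 at t = 230/17 s; triangle areas 360/17 + 125/34 = 845/34 m
Total distance = 3395/34 m

3395/34 m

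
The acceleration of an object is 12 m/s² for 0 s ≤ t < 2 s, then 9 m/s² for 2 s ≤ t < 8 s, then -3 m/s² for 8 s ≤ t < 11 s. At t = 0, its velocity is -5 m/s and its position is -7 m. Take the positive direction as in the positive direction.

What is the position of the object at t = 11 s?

On each constant-a segment, Δv = aΔt and Δx = v₀Δt + ½aΔt²; chain segment to segment.
0–2 s: v starts -5 m/s; Δx = -5·2 + ½·12·2² = 14 m; v ends 19 m/s.
2–8 s: v starts 19 m/s; Δx = 19·6 + ½·9·6² = 276 m; v ends 73 m/s.
8–11 s: v starts 73 m/s; Δx = 73·3 + ½·-3·3² = 205.5 m; v ends 64 m/s.
x(11) = -7 + Σ Δx = 488.5 m.

488.5 m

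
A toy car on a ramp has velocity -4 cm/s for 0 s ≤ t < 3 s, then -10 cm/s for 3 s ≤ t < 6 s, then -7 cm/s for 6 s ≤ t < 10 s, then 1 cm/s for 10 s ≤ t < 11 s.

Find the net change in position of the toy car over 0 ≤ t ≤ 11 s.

Displacement is the signed area under the v-t curve.
0–3 s: -4 × 3 = -12 cm
3–6 s: -10 × 3 = -30 cm
6–10 s: -7 × 4 = -28 cm
10–11 s: 1 × 1 = 1 cm
Net displacement = -69 cm

-69 cm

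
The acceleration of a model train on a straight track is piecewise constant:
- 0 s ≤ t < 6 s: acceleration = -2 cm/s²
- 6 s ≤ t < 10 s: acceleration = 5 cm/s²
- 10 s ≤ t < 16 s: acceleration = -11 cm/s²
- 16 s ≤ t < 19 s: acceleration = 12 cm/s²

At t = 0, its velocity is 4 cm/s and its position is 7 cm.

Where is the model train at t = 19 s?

On each constant-a segment, Δv = aΔt and Δx = v₀Δt + ½aΔt²; chain segment to segment.
0–6 s: v starts 4 cm/s; Δx = 4·6 + ½·-2·6² = -12 cm; v ends -8 cm/s.
6–10 s: v starts -8 cm/s; Δx = -8·4 + ½·5·4² = 8 cm; v ends 12 cm/s.
10–16 s: v starts 12 cm/s; Δx = 12·6 + ½·-11·6² = -126 cm; v ends -54 cm/s.
16–19 s: v starts -54 cm/s; Δx = -54·3 + ½·12·3² = -108 cm; v ends -18 cm/s.
x(19) = 7 + Σ Δx = -231 cm.

-231 cm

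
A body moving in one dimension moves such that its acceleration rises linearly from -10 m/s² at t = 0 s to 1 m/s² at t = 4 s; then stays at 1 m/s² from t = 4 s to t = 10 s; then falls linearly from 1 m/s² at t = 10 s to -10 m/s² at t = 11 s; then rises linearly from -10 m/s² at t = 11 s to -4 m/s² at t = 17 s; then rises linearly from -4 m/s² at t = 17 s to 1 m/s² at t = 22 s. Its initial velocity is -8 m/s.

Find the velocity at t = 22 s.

-74 m/s

Δv equals the area under the a-t graph; then v = v₀ + Δv.
0–4 s: ½(-10 + 1)(4) = -18 m/s
4–10 s: 1 × 6 = 6 m/s
10–11 s: ½(1 + -10)(1) = -4.5 m/s
11–17 s: ½(-10 + -4)(6) = -42 m/s
17–22 s: ½(-4 + 1)(5) = -7.5 m/s
Δv = -66 m/s, so v(22) = -8 + (-66) = -74 m/s.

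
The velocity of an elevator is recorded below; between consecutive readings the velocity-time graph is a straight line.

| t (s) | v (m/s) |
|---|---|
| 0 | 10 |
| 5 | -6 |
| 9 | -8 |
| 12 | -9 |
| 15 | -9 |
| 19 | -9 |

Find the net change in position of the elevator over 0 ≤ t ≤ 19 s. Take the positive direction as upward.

-106.5 m

Net displacement equals the area under the velocity-time graph (areas below the axis count negative).
0–5 s: ½(10 + -6)(5) = 10 m
5–9 s: ½(-6 + -8)(4) = -28 m
9–12 s: ½(-8 + -9)(3) = -25.5 m
12–15 s: -9 × 3 = -27 m
15–19 s: -9 × 4 = -36 m
Net displacement = -106.5 m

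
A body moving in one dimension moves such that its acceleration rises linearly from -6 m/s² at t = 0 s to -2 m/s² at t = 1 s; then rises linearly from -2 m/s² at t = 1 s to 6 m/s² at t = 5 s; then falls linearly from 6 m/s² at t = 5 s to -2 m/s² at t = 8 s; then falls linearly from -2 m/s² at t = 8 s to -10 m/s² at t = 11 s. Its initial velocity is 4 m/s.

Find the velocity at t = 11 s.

-4 m/s

Δv equals the area under the a-t graph; then v = v₀ + Δv.
0–1 s: ½(-6 + -2)(1) = -4 m/s
1–5 s: ½(-2 + 6)(4) = 8 m/s
5–8 s: ½(6 + -2)(3) = 6 m/s
8–11 s: ½(-2 + -10)(3) = -18 m/s
Δv = -8 m/s, so v(11) = 4 + (-8) = -4 m/s.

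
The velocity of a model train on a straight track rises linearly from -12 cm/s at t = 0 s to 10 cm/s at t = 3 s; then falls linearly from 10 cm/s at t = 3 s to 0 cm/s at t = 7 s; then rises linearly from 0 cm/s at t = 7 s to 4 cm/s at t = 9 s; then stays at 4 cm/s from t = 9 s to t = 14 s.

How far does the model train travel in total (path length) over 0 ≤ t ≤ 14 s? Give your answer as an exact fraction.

667/11 cm

Total distance travelled is ∫|v| dt — sum the magnitudes of each area piece.
0–3 s: v = 0 at t = 18/11 s; triangle areas 108/11 + 75/11 = 183/11 cm
3–7 s: |½(10 + 0)(4)| = 20 cm
7–9 s: |½(0 + 4)(2)| = 4 cm
9–14 s: |4| × 5 = 20 cm
Total distance = 667/11 cm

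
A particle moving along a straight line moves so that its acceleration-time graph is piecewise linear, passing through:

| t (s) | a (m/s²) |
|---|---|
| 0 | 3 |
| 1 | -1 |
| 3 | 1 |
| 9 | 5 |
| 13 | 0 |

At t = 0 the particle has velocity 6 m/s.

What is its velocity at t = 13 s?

Δv equals the area under the a-t graph; then v = v₀ + Δv.
0–1 s: ½(3 + -1)(1) = 1 m/s
1–3 s: ½(-1 + 1)(2) = 0 m/s
3–9 s: ½(1 + 5)(6) = 18 m/s
9–13 s: ½(5 + 0)(4) = 10 m/s
Δv = 29 m/s, so v(13) = 6 + (29) = 35 m/s.

35 m/s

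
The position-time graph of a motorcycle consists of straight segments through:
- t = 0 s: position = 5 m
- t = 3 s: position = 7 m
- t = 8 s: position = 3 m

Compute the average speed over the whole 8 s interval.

Average speed = (total path length)/(elapsed time); on a piecewise-linear x-t graph the path length is Σ|Δx|.
0–3 s: |Δx| = |7 − 5| = 2 m
3–8 s: |Δx| = |3 − 7| = 4 m
Total path = 6 m; average speed = 6/8 = 0.75 m/s.

0.75 m/s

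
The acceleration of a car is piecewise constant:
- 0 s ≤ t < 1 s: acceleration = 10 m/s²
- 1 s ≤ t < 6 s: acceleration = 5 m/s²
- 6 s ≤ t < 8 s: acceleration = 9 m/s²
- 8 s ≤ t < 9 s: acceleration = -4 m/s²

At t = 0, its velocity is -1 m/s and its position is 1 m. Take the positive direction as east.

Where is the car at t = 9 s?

248.5 m

On each constant-a segment, Δv = aΔt and Δx = v₀Δt + ½aΔt²; chain segment to segment.
0–1 s: v starts -1 m/s; Δx = -1·1 + ½·10·1² = 4 m; v ends 9 m/s.
1–6 s: v starts 9 m/s; Δx = 9·5 + ½·5·5² = 107.5 m; v ends 34 m/s.
6–8 s: v starts 34 m/s; Δx = 34·2 + ½·9·2² = 86 m; v ends 52 m/s.
8–9 s: v starts 52 m/s; Δx = 52·1 + ½·-4·1² = 50 m; v ends 48 m/s.
x(9) = 1 + Σ Δx = 248.5 m.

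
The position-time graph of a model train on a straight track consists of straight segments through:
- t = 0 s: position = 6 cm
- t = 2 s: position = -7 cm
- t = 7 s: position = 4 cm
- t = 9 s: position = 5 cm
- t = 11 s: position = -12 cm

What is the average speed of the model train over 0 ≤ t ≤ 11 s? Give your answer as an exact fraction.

42/11 cm/s

Average speed = (total path length)/(elapsed time); on a piecewise-linear x-t graph the path length is Σ|Δx|.
0–2 s: |Δx| = |-7 − 6| = 13 cm
2–7 s: |Δx| = |4 − -7| = 11 cm
7–9 s: |Δx| = |5 − 4| = 1 cm
9–11 s: |Δx| = |-12 − 5| = 17 cm
Total path = 42 cm; average speed = 42/11 = 42/11 cm/s.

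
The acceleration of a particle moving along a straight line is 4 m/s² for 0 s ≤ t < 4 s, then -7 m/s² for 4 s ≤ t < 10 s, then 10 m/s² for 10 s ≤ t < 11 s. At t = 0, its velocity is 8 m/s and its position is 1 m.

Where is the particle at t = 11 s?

70 m

On each constant-a segment, Δv = aΔt and Δx = v₀Δt + ½aΔt²; chain segment to segment.
0–4 s: v starts 8 m/s; Δx = 8·4 + ½·4·4² = 64 m; v ends 24 m/s.
4–10 s: v starts 24 m/s; Δx = 24·6 + ½·-7·6² = 18 m; v ends -18 m/s.
10–11 s: v starts -18 m/s; Δx = -18·1 + ½·10·1² = -13 m; v ends -8 m/s.
x(11) = 1 + Σ Δx = 70 m.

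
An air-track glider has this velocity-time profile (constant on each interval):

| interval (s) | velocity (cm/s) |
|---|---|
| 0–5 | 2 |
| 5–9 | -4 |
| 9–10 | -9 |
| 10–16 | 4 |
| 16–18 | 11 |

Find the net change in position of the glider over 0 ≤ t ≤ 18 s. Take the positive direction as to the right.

31 cm

Displacement is the signed area under the v-t curve.
0–5 s: 2 × 5 = 10 cm
5–9 s: -4 × 4 = -16 cm
9–10 s: -9 × 1 = -9 cm
10–16 s: 4 × 6 = 24 cm
16–18 s: 11 × 2 = 22 cm
Net displacement = 31 cm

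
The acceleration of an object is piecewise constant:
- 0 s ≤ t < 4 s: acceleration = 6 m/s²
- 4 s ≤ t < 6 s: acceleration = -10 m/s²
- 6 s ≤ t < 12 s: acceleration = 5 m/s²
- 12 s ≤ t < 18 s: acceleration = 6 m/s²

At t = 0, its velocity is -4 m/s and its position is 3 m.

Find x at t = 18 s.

On each constant-a segment, Δv = aΔt and Δx = v₀Δt + ½aΔt²; chain segment to segment.
0–4 s: v starts -4 m/s; Δx = -4·4 + ½·6·4² = 32 m; v ends 20 m/s.
4–6 s: v starts 20 m/s; Δx = 20·2 + ½·-10·2² = 20 m; v ends 0 m/s.
6–12 s: v starts 0 m/s; Δx = 0·6 + ½·5·6² = 90 m; v ends 30 m/s.
12–18 s: v starts 30 m/s; Δx = 30·6 + ½·6·6² = 288 m; v ends 66 m/s.
x(18) = 3 + Σ Δx = 433 m.

433 m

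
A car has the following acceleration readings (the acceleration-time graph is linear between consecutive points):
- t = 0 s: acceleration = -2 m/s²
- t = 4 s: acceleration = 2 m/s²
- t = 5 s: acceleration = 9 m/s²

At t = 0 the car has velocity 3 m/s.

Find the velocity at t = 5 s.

Δv equals the area under the a-t graph; then v = v₀ + Δv.
0–4 s: ½(-2 + 2)(4) = 0 m/s
4–5 s: ½(2 + 9)(1) = 5.5 m/s
Δv = 5.5 m/s, so v(5) = 3 + (5.5) = 8.5 m/s.

8.5 m/s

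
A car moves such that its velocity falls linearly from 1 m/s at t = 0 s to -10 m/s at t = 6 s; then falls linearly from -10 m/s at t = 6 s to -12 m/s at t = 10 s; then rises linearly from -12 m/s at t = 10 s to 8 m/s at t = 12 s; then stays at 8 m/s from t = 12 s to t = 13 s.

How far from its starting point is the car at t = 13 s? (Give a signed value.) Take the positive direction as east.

-67 m

Displacement is the signed area under the v-t curve.
0–6 s: ½(1 + -10)(6) = -27 m
6–10 s: ½(-10 + -12)(4) = -44 m
10–12 s: ½(-12 + 8)(2) = -4 m
12–13 s: 8 × 1 = 8 m
Net displacement = -67 m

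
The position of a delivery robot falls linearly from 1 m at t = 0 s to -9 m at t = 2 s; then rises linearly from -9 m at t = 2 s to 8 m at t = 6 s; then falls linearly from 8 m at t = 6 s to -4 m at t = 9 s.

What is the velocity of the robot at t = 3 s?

4.25 m/s

Velocity is the slope of the x-t graph on 2–6 s: (8 − -9)/(6 − 2) = 4.25 m/s.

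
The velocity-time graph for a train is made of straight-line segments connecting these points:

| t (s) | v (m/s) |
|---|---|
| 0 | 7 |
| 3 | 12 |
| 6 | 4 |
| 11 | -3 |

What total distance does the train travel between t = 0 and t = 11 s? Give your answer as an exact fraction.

430/7 m

Total distance travelled is ∫|v| dt — sum the magnitudes of each area piece.
0–3 s: |½(7 + 12)(3)| = 28.5 m
3–6 s: |½(12 + 4)(3)| = 24 m
6–11 s: v = 0 at t = 62/7 s; triangle areas 40/7 + 45/14 = 125/14 m
Total distance = 430/7 m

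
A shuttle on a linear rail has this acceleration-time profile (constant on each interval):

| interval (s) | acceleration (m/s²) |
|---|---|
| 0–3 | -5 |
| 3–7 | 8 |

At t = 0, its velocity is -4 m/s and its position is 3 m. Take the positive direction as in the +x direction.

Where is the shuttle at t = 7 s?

On each constant-a segment, Δv = aΔt and Δx = v₀Δt + ½aΔt²; chain segment to segment.
0–3 s: v starts -4 m/s; Δx = -4·3 + ½·-5·3² = -34.5 m; v ends -19 m/s.
3–7 s: v starts -19 m/s; Δx = -19·4 + ½·8·4² = -12 m; v ends 13 m/s.
x(7) = 3 + Σ Δx = -43.5 m.

-43.5 m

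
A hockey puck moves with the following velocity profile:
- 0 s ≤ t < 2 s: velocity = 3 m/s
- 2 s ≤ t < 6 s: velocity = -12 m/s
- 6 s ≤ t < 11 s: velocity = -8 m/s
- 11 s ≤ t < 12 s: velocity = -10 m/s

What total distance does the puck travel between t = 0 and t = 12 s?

Distance (not displacement) is the total path length: add the absolute areas under v-t.
0–2 s: |3| × 2 = 6 m
2–6 s: |-12| × 4 = 48 m
6–11 s: |-8| × 5 = 40 m
11–12 s: |-10| × 1 = 10 m
Total distance = 104 m

104 m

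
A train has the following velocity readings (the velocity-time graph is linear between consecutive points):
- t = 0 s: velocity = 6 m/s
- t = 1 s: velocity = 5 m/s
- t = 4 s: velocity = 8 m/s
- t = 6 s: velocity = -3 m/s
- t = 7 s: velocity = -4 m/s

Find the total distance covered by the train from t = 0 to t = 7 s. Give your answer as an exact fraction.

Distance (not displacement) is the total path length: add the absolute areas under v-t.
0–1 s: |½(6 + 5)(1)| = 5.5 m
1–4 s: |½(5 + 8)(3)| = 19.5 m
4–6 s: v = 0 at t = 60/11 s; triangle areas 64/11 + 9/11 = 73/11 m
6–7 s: |½(-3 + -4)(1)| = 3.5 m
Total distance = 773/22 m

773/22 m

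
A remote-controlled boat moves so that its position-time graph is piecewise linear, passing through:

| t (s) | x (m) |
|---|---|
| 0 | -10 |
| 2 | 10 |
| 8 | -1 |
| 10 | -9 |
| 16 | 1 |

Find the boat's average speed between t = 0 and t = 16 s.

3.0625 m/s

Average speed = (total path length)/(elapsed time); on a piecewise-linear x-t graph the path length is Σ|Δx|.
0–2 s: |Δx| = |10 − -10| = 20 m
2–8 s: |Δx| = |-1 − 10| = 11 m
8–10 s: |Δx| = |-9 − -1| = 8 m
10–16 s: |Δx| = |1 − -9| = 10 m
Total path = 49 m; average speed = 49/16 = 3.0625 m/s.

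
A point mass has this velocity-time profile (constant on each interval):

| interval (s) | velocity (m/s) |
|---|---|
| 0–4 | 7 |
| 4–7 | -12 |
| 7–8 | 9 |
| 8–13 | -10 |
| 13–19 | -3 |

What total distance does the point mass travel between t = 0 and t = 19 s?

Distance (not displacement) is the total path length: add the absolute areas under v-t.
0–4 s: |7| × 4 = 28 m
4–7 s: |-12| × 3 = 36 m
7–8 s: |9| × 1 = 9 m
8–13 s: |-10| × 5 = 50 m
13–19 s: |-3| × 6 = 18 m
Total distance = 141 m

141 m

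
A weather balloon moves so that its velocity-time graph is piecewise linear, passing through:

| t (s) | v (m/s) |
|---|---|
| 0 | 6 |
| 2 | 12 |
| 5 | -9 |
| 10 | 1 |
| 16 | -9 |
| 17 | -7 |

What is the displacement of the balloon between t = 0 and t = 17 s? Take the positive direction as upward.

-29.5 m

Net displacement equals the area under the velocity-time graph (areas below the axis count negative).
0–2 s: ½(6 + 12)(2) = 18 m
2–5 s: ½(12 + -9)(3) = 4.5 m
5–10 s: ½(-9 + 1)(5) = -20 m
10–16 s: ½(1 + -9)(6) = -24 m
16–17 s: ½(-9 + -7)(1) = -8 m
Net displacement = -29.5 m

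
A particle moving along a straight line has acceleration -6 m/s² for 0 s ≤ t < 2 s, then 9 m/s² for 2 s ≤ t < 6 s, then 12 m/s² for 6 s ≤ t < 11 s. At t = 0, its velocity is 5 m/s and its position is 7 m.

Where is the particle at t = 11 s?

On each constant-a segment, Δv = aΔt and Δx = v₀Δt + ½aΔt²; chain segment to segment.
0–2 s: v starts 5 m/s; Δx = 5·2 + ½·-6·2² = -2 m; v ends -7 m/s.
2–6 s: v starts -7 m/s; Δx = -7·4 + ½·9·4² = 44 m; v ends 29 m/s.
6–11 s: v starts 29 m/s; Δx = 29·5 + ½·12·5² = 295 m; v ends 89 m/s.
x(11) = 7 + Σ Δx = 344 m.

344 m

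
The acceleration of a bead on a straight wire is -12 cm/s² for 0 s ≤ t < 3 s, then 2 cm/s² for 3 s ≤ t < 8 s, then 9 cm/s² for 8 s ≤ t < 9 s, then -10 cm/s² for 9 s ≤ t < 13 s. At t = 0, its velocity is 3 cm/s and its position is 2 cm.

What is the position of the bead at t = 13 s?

-337.5 cm

On each constant-a segment, Δv = aΔt and Δx = v₀Δt + ½aΔt²; chain segment to segment.
0–3 s: v starts 3 cm/s; Δx = 3·3 + ½·-12·3² = -45 cm; v ends -33 cm/s.
3–8 s: v starts -33 cm/s; Δx = -33·5 + ½·2·5² = -140 cm; v ends -23 cm/s.
8–9 s: v starts -23 cm/s; Δx = -23·1 + ½·9·1² = -18.5 cm; v ends -14 cm/s.
9–13 s: v starts -14 cm/s; Δx = -14·4 + ½·-10·4² = -136 cm; v ends -54 cm/s.
x(13) = 2 + Σ Δx = -337.5 cm.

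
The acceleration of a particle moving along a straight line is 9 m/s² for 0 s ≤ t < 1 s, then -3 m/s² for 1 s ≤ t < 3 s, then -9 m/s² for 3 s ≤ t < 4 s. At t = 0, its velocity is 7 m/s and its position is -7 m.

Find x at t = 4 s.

On each constant-a segment, Δv = aΔt and Δx = v₀Δt + ½aΔt²; chain segment to segment.
0–1 s: v starts 7 m/s; Δx = 7·1 + ½·9·1² = 11.5 m; v ends 16 m/s.
1–3 s: v starts 16 m/s; Δx = 16·2 + ½·-3·2² = 26 m; v ends 10 m/s.
3–4 s: v starts 10 m/s; Δx = 10·1 + ½·-9·1² = 5.5 m; v ends 1 m/s.
x(4) = -7 + Σ Δx = 36 m.

36 m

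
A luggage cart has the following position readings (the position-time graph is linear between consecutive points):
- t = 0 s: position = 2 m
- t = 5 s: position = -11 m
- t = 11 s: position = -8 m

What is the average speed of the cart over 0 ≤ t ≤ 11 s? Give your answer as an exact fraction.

16/11 m/s

Average speed = (total path length)/(elapsed time); on a piecewise-linear x-t graph the path length is Σ|Δx|.
0–5 s: |Δx| = |-11 − 2| = 13 m
5–11 s: |Δx| = |-8 − -11| = 3 m
Total path = 16 m; average speed = 16/11 = 16/11 m/s.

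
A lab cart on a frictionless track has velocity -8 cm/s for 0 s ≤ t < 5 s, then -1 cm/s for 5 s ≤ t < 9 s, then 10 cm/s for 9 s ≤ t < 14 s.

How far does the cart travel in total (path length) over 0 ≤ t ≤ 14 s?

Distance (not displacement) is the total path length: add the absolute areas under v-t.
0–5 s: |-8| × 5 = 40 cm
5–9 s: |-1| × 4 = 4 cm
9–14 s: |10| × 5 = 50 cm
Total distance = 94 cm

94 cm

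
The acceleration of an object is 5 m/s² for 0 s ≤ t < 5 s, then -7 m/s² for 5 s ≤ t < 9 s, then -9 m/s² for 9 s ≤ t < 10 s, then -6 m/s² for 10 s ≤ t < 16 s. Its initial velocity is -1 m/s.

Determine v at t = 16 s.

-49 m/s

Δv equals the area under the a-t graph; then v = v₀ + Δv.
0–5 s: 5 × 5 = 25 m/s
5–9 s: -7 × 4 = -28 m/s
9–10 s: -9 × 1 = -9 m/s
10–16 s: -6 × 6 = -36 m/s
Δv = -48 m/s, so v(16) = -1 + (-48) = -49 m/s.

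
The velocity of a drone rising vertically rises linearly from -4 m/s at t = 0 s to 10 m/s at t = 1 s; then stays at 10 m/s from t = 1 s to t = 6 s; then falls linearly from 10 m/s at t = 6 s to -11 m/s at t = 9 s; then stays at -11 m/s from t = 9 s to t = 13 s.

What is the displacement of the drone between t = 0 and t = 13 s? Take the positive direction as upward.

Net displacement equals the area under the velocity-time graph (areas below the axis count negative).
0–1 s: ½(-4 + 10)(1) = 3 m
1–6 s: 10 × 5 = 50 m
6–9 s: ½(10 + -11)(3) = -1.5 m
9–13 s: -11 × 4 = -44 m
Net displacement = 7.5 m

7.5 m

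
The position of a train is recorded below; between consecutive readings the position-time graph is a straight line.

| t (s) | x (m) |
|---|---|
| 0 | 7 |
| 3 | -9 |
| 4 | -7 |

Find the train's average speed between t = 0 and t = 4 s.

Average speed = (total path length)/(elapsed time); on a piecewise-linear x-t graph the path length is Σ|Δx|.
0–3 s: |Δx| = |-9 − 7| = 16 m
3–4 s: |Δx| = |-7 − -9| = 2 m
Total path = 18 m; average speed = 18/4 = 4.5 m/s.

4.5 m/s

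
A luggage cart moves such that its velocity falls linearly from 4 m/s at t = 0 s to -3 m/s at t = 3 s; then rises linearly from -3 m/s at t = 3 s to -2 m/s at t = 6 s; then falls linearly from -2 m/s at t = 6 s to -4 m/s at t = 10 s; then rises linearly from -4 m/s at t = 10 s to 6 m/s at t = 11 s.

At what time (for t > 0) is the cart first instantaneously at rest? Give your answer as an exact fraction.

t = 12/7 s

v changes sign on 0–3 s (from 4 to -3); the graph is linear there, so v = 0 at t = 0 + (-4)·(3 − 0)/(-3 − 4) = 12/7 s.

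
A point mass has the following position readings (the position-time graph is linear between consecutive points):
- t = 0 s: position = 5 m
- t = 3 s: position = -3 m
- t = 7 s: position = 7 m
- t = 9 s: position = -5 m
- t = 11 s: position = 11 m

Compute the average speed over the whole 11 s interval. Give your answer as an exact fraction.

Average speed = (total path length)/(elapsed time); on a piecewise-linear x-t graph the path length is Σ|Δx|.
0–3 s: |Δx| = |-3 − 5| = 8 m
3–7 s: |Δx| = |7 − -3| = 10 m
7–9 s: |Δx| = |-5 − 7| = 12 m
9–11 s: |Δx| = |11 − -5| = 16 m
Total path = 46 m; average speed = 46/11 = 46/11 m/s.

46/11 m/s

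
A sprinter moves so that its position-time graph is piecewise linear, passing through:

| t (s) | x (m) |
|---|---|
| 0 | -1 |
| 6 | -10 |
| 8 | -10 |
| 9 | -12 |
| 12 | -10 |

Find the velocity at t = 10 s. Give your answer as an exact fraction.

2/3 m/s

Velocity is the slope of the x-t graph on 9–12 s: (-10 − -12)/(12 − 9) = 2/3 m/s.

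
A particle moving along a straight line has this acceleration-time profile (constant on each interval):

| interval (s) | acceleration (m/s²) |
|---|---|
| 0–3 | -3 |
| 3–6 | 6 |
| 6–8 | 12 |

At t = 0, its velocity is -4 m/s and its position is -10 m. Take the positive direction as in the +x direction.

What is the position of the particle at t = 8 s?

-13.5 m

On each constant-a segment, Δv = aΔt and Δx = v₀Δt + ½aΔt²; chain segment to segment.
0–3 s: v starts -4 m/s; Δx = -4·3 + ½·-3·3² = -25.5 m; v ends -13 m/s.
3–6 s: v starts -13 m/s; Δx = -13·3 + ½·6·3² = -12 m; v ends 5 m/s.
6–8 s: v starts 5 m/s; Δx = 5·2 + ½·12·2² = 34 m; v ends 29 m/s.
x(8) = -10 + Σ Δx = -13.5 m.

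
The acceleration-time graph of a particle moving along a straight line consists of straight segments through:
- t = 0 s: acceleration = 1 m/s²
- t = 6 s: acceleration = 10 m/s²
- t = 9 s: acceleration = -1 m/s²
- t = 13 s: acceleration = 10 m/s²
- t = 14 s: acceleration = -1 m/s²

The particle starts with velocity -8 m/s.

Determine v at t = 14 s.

61 m/s

Δv equals the area under the a-t graph; then v = v₀ + Δv.
0–6 s: ½(1 + 10)(6) = 33 m/s
6–9 s: ½(10 + -1)(3) = 13.5 m/s
9–13 s: ½(-1 + 10)(4) = 18 m/s
13–14 s: ½(10 + -1)(1) = 4.5 m/s
Δv = 69 m/s, so v(14) = -8 + (69) = 61 m/s.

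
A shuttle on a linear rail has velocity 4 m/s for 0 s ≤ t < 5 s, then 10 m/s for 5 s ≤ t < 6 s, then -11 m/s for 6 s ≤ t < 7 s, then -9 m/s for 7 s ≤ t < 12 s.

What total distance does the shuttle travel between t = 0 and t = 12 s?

Total distance travelled is ∫|v| dt — sum the magnitudes of each area piece.
0–5 s: |4| × 5 = 20 m
5–6 s: |10| × 1 = 10 m
6–7 s: |-11| × 1 = 11 m
7–12 s: |-9| × 5 = 45 m
Total distance = 86 m

86 m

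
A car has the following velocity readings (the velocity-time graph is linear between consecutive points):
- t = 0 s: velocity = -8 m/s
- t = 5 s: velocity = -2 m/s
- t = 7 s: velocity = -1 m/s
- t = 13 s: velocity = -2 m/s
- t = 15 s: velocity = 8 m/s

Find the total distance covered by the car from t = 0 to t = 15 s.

Total distance travelled is ∫|v| dt — sum the magnitudes of each area piece.
0–5 s: |½(-8 + -2)(5)| = 25 m
5–7 s: |½(-2 + -1)(2)| = 3 m
7–13 s: |½(-1 + -2)(6)| = 9 m
13–15 s: v = 0 at t = 13.4 s; triangle areas 0.4 + 6.4 = 6.8 m
Total distance = 43.8 m

43.8 m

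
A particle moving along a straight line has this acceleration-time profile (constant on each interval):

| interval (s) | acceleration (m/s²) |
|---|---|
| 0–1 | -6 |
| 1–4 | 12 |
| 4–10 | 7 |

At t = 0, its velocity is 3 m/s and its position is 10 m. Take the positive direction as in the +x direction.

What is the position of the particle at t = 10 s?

379 m

On each constant-a segment, Δv = aΔt and Δx = v₀Δt + ½aΔt²; chain segment to segment.
0–1 s: v starts 3 m/s; Δx = 3·1 + ½·-6·1² = 0 m; v ends -3 m/s.
1–4 s: v starts -3 m/s; Δx = -3·3 + ½·12·3² = 45 m; v ends 33 m/s.
4–10 s: v starts 33 m/s; Δx = 33·6 + ½·7·6² = 324 m; v ends 75 m/s.
x(10) = 10 + Σ Δx = 379 m.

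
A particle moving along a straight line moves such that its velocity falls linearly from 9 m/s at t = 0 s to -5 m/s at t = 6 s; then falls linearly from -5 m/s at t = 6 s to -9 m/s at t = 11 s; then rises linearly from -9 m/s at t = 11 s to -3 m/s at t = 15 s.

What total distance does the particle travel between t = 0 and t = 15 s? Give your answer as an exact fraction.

Total distance travelled is ∫|v| dt — sum the magnitudes of each area piece.
0–6 s: v = 0 at t = 27/7 s; triangle areas 243/14 + 75/14 = 159/7 m
6–11 s: |½(-5 + -9)(5)| = 35 m
11–15 s: |½(-9 + -3)(4)| = 24 m
Total distance = 572/7 m

572/7 m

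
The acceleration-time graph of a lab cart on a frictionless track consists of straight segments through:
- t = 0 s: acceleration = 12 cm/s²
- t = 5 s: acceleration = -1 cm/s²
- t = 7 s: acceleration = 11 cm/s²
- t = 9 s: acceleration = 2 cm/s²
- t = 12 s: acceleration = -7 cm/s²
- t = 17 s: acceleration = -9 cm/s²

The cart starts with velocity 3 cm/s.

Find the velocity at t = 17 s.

Δv equals the area under the a-t graph; then v = v₀ + Δv.
0–5 s: ½(12 + -1)(5) = 27.5 cm/s
5–7 s: ½(-1 + 11)(2) = 10 cm/s
7–9 s: ½(11 + 2)(2) = 13 cm/s
9–12 s: ½(2 + -7)(3) = -7.5 cm/s
12–17 s: ½(-7 + -9)(5) = -40 cm/s
Δv = 3 cm/s, so v(17) = 3 + (3) = 6 cm/s.

6 cm/s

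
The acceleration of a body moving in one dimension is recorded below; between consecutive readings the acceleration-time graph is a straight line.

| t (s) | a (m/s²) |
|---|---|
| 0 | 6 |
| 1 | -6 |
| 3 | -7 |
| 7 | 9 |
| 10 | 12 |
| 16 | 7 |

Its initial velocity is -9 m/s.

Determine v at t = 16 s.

70.5 m/s

Δv equals the area under the a-t graph; then v = v₀ + Δv.
0–1 s: ½(6 + -6)(1) = 0 m/s
1–3 s: ½(-6 + -7)(2) = -13 m/s
3–7 s: ½(-7 + 9)(4) = 4 m/s
7–10 s: ½(9 + 12)(3) = 31.5 m/s
10–16 s: ½(12 + 7)(6) = 57 m/s
Δv = 79.5 m/s, so v(16) = -9 + (79.5) = 70.5 m/s.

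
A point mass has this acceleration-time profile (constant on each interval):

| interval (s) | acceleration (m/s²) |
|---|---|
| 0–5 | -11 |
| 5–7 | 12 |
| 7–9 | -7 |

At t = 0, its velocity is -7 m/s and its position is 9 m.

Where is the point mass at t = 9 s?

On each constant-a segment, Δv = aΔt and Δx = v₀Δt + ½aΔt²; chain segment to segment.
0–5 s: v starts -7 m/s; Δx = -7·5 + ½·-11·5² = -172.5 m; v ends -62 m/s.
5–7 s: v starts -62 m/s; Δx = -62·2 + ½·12·2² = -100 m; v ends -38 m/s.
7–9 s: v starts -38 m/s; Δx = -38·2 + ½·-7·2² = -90 m; v ends -52 m/s.
x(9) = 9 + Σ Δx = -353.5 m.

-353.5 m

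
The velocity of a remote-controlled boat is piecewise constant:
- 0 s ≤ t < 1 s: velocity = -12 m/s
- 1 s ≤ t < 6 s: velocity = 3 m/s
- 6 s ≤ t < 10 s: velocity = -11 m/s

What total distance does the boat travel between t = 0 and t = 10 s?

71 m

Distance (not displacement) is the total path length: add the absolute areas under v-t.
0–1 s: |-12| × 1 = 12 m
1–6 s: |3| × 5 = 15 m
6–10 s: |-11| × 4 = 44 m
Total distance = 71 m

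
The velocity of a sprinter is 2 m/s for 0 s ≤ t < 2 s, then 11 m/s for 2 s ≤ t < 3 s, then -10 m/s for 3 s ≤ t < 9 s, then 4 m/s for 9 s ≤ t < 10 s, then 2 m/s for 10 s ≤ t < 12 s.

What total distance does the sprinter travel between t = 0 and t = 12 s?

Distance (not displacement) is the total path length: add the absolute areas under v-t.
0–2 s: |2| × 2 = 4 m
2–3 s: |11| × 1 = 11 m
3–9 s: |-10| × 6 = 60 m
9–10 s: |4| × 1 = 4 m
10–12 s: |2| × 2 = 4 m
Total distance = 83 m

83 m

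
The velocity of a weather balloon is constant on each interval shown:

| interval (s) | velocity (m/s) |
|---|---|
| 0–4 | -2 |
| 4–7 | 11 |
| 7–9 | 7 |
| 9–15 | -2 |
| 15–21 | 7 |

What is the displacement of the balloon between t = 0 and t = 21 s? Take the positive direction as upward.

69 m

Displacement is the signed area under the v-t curve.
0–4 s: -2 × 4 = -8 m
4–7 s: 11 × 3 = 33 m
7–9 s: 7 × 2 = 14 m
9–15 s: -2 × 6 = -12 m
15–21 s: 7 × 6 = 42 m
Net displacement = 69 m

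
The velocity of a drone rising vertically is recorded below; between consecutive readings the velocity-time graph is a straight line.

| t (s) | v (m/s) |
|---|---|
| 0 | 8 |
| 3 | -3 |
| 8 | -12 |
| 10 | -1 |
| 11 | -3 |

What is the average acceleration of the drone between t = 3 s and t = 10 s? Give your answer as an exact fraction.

Average acceleration = Δv/Δt = (-1 − -3)/(10 − 3) = 2/7 m/s².

2/7 m/s²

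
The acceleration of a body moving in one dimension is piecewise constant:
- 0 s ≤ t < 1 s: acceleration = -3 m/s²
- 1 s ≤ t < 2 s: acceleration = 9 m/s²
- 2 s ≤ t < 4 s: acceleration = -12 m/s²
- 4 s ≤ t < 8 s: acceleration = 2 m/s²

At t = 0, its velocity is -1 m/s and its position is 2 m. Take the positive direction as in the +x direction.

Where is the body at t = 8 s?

-74 m

On each constant-a segment, Δv = aΔt and Δx = v₀Δt + ½aΔt²; chain segment to segment.
0–1 s: v starts -1 m/s; Δx = -1·1 + ½·-3·1² = -2.5 m; v ends -4 m/s.
1–2 s: v starts -4 m/s; Δx = -4·1 + ½·9·1² = 0.5 m; v ends 5 m/s.
2–4 s: v starts 5 m/s; Δx = 5·2 + ½·-12·2² = -14 m; v ends -19 m/s.
4–8 s: v starts -19 m/s; Δx = -19·4 + ½·2·4² = -60 m; v ends -11 m/s.
x(8) = 2 + Σ Δx = -74 m.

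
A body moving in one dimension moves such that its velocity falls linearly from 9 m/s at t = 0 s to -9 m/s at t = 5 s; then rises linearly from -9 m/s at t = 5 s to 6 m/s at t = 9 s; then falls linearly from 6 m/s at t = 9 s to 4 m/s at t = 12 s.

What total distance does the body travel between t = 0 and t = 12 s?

53.1 m

Total distance travelled is ∫|v| dt — sum the magnitudes of each area piece.
0–5 s: v = 0 at t = 2.5 s; triangle areas 11.25 + 11.25 = 22.5 m
5–9 s: v = 0 at t = 7.4 s; triangle areas 10.8 + 4.8 = 15.6 m
9–12 s: |½(6 + 4)(3)| = 15 m
Total distance = 53.1 m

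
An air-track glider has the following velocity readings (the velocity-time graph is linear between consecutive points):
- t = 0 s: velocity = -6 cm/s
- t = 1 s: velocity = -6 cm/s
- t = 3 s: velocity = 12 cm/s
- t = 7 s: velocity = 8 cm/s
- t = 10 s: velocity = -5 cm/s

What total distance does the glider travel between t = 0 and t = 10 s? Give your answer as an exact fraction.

Distance (not displacement) is the total path length: add the absolute areas under v-t.
0–1 s: |-6| × 1 = 6 cm
1–3 s: v = 0 at t = 5/3 s; triangle areas 2 + 8 = 10 cm
3–7 s: |½(12 + 8)(4)| = 40 cm
7–10 s: v = 0 at t = 115/13 s; triangle areas 96/13 + 75/26 = 267/26 cm
Total distance = 1723/26 cm

1723/26 cm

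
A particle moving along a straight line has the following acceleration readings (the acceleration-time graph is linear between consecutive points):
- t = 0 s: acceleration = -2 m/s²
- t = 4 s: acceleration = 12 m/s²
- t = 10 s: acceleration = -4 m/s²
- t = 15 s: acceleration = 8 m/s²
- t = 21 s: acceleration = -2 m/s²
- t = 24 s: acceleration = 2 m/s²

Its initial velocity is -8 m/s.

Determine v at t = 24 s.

64 m/s

Δv equals the area under the a-t graph; then v = v₀ + Δv.
0–4 s: ½(-2 + 12)(4) = 20 m/s
4–10 s: ½(12 + -4)(6) = 24 m/s
10–15 s: ½(-4 + 8)(5) = 10 m/s
15–21 s: ½(8 + -2)(6) = 18 m/s
21–24 s: ½(-2 + 2)(3) = 0 m/s
Δv = 72 m/s, so v(24) = -8 + (72) = 64 m/s.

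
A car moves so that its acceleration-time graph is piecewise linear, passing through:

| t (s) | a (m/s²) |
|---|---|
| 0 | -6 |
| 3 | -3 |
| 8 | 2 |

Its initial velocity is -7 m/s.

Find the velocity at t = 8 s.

-23 m/s

Δv equals the area under the a-t graph; then v = v₀ + Δv.
0–3 s: ½(-6 + -3)(3) = -13.5 m/s
3–8 s: ½(-3 + 2)(5) = -2.5 m/s
Δv = -16 m/s, so v(8) = -7 + (-16) = -23 m/s.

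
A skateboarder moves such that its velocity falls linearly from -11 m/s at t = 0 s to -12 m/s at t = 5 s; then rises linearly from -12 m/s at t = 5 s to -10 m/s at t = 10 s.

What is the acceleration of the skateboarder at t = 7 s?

Acceleration is the slope of the v-t graph on 5–10 s: (-10 − -12)/(10 − 5) = 0.4 m/s².

0.4 m/s²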